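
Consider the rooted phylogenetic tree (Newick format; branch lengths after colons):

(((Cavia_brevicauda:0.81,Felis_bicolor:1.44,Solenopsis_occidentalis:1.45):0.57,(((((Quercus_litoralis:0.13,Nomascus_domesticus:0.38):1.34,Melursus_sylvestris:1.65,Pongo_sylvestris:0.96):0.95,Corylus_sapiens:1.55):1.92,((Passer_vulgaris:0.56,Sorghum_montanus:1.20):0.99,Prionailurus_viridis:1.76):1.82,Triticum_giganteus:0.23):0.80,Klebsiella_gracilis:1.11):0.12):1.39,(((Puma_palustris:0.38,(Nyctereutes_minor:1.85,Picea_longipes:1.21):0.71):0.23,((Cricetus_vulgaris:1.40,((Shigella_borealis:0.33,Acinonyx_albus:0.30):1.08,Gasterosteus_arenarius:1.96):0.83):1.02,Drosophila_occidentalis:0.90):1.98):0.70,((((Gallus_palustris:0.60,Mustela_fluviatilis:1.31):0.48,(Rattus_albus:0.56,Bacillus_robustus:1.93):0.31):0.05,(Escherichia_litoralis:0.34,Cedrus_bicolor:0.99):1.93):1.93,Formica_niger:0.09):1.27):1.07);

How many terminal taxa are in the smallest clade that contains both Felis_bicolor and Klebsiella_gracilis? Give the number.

13

The MRCA of Felis_bicolor and Klebsiella_gracilis is the node subtending ((Cavia_brevicauda,Felis_bicolor,Solenopsis_occidentalis),(((((Quercus_litoralis,Nomascus_domesticus),Melursus_sylvestris,Pongo_sylvestris),Corylus_sapiens),((Passer_vulgaris,Sorghum_montanus),Prionailurus_viridis),Triticum_giganteus),Klebsiella_gracilis)).
That clade contains 13 terminal taxa: Cavia_brevicauda, Corylus_sapiens, Felis_bicolor, Klebsiella_gracilis, Melursus_sylvestris, Nomascus_domesticus, Passer_vulgaris, Pongo_sylvestris, Prionailurus_viridis, Quercus_litoralis, Solenopsis_occidentalis, Sorghum_montanus, Triticum_giganteus.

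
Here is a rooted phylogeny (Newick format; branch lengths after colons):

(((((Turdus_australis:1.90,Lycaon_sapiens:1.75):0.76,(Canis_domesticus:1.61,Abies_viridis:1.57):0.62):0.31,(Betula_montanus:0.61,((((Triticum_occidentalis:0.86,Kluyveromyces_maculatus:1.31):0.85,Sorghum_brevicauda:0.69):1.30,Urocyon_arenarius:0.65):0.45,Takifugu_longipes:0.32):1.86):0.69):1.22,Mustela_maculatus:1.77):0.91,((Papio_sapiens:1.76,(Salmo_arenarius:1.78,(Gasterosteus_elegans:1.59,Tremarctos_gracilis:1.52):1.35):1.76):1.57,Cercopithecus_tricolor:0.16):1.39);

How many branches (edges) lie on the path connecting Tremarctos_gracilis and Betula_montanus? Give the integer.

9

The MRCA of Tremarctos_gracilis and Betula_montanus is the root of the tree.
From Tremarctos_gracilis up to that node: 5 branches. From Betula_montanus up to the same node: 4 branches. Total: 5 + 4 = 9.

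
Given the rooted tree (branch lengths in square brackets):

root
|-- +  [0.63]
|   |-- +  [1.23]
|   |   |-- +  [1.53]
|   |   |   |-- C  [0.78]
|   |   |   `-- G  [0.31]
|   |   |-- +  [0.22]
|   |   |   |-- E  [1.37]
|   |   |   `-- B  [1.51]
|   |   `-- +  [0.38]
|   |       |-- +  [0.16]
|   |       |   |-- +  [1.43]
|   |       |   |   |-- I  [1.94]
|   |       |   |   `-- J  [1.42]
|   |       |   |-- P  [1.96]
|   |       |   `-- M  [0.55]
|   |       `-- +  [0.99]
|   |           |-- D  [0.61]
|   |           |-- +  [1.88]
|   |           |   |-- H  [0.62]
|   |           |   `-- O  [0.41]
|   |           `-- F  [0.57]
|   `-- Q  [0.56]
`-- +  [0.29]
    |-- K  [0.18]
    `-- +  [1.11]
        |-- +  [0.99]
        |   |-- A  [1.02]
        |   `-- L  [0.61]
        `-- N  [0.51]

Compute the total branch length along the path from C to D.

The path runs C → … → MRCA → … → D; the MRCA is the node subtending ((C,G),(E,B),(((I,J),P,M),(D,(H,O),F))).
Branch lengths along that path: 0.78 + 1.53 + 0.38 + 0.99 + 0.61 = 4.29.

4.29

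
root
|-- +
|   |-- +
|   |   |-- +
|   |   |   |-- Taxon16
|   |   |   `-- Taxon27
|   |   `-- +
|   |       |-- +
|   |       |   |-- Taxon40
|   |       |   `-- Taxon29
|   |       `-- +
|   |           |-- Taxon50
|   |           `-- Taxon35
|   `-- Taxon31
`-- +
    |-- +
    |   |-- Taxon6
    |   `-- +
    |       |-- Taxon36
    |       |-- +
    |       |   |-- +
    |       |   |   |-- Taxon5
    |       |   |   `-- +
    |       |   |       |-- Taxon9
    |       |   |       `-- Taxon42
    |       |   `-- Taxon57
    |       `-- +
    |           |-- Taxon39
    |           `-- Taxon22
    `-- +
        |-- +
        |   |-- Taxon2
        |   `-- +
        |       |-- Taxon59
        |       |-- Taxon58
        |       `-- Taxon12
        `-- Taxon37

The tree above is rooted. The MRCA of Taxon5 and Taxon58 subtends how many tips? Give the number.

13

The MRCA of Taxon5 and Taxon58 is the node subtending ((Taxon6,(Taxon36,((Taxon5,(Taxon9,Taxon42)),Taxon57),(Taxon39,Taxon22))),((Taxon2,(Taxon59,Taxon58,Taxon12)),Taxon37)).
That clade contains 13 terminal taxa: Taxon12, Taxon2, Taxon22, Taxon36, Taxon37, Taxon39, Taxon42, Taxon5, Taxon57, Taxon58, Taxon59, Taxon6, Taxon9.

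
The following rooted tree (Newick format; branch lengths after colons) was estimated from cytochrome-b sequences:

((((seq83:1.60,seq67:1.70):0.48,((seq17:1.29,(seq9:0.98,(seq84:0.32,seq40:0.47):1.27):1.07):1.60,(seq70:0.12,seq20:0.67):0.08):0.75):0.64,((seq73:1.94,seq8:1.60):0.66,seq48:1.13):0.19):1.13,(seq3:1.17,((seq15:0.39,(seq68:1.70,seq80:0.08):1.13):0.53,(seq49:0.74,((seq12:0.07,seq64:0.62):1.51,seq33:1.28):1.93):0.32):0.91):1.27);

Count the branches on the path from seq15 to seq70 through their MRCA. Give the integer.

The MRCA of seq15 and seq70 is the root of the tree.
From seq15 up to that node: 4 branches. From seq70 up to the same node: 5 branches. Total: 4 + 5 = 9.

9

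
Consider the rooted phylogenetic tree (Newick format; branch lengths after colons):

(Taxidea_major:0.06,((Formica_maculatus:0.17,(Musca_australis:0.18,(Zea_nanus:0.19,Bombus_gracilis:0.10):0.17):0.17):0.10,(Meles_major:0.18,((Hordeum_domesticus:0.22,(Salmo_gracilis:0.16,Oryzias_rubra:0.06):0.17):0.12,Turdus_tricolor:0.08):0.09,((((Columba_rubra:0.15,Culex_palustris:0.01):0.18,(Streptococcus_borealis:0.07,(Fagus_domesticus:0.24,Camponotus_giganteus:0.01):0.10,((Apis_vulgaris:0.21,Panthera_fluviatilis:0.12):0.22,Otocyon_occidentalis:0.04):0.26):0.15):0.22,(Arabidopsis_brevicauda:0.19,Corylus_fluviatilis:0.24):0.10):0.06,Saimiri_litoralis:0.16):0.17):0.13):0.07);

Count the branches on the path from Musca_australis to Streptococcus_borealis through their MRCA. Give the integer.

9

The MRCA of Musca_australis and Streptococcus_borealis is the node subtending ((Formica_maculatus,(Musca_australis,(Zea_nanus,Bombus_gracilis))),(Meles_major,((Hordeum_domesticus,(Salmo_gracilis,Oryzias_rubra)),Turdus_tricolor),((((Columba_rubra,Culex_palustris),(Streptococcus_borealis,(Fagus_domesticus,Camponotus_giganteus),((Apis_vulgaris,Panthera_fluviatilis),Otocyon_occidentalis))),(Arabidopsis_brevicauda,Corylus_fluviatilis)),Saimiri_litoralis))).
From Musca_australis up to that node: 3 branches. From Streptococcus_borealis up to the same node: 6 branches. Total: 3 + 6 = 9.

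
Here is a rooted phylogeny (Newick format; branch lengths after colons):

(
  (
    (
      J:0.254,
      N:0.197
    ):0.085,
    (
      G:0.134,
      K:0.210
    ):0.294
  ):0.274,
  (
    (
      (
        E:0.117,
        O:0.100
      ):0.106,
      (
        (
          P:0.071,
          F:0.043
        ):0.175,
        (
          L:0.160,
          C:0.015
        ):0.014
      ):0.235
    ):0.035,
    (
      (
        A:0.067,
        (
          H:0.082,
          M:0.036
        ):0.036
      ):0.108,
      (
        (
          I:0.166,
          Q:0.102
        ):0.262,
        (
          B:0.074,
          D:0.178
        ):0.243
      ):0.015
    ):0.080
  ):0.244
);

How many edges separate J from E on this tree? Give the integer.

7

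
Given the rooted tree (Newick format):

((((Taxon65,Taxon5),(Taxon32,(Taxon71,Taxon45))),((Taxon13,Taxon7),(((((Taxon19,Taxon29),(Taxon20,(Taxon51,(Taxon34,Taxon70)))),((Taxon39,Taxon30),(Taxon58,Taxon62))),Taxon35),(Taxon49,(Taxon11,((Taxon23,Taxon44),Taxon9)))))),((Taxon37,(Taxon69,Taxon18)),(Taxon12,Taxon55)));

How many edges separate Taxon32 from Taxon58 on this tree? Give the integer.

10

The MRCA of Taxon32 and Taxon58 is the node subtending (((Taxon65,Taxon5),(Taxon32,(Taxon71,Taxon45))),((Taxon13,Taxon7),(((((Taxon19,Taxon29),(Taxon20,(Taxon51,(Taxon34,Taxon70)))),((Taxon39,Taxon30),(Taxon58,Taxon62))),Taxon35),(Taxon49,(Taxon11,((Taxon23,Taxon44),Taxon9)))))).
From Taxon32 up to that node: 3 branches. From Taxon58 up to the same node: 7 branches. Total: 3 + 7 = 10.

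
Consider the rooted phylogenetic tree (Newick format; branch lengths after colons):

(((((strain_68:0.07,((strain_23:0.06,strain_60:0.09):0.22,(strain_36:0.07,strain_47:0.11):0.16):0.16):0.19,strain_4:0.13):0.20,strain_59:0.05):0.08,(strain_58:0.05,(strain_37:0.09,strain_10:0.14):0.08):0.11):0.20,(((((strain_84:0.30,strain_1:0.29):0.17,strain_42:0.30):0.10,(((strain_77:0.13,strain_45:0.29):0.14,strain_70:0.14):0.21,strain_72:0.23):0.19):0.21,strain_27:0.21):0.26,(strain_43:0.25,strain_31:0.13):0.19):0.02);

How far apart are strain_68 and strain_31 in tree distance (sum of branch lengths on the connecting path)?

The path runs strain_68 → … → MRCA → … → strain_31; the MRCA is the root of the tree.
Branch lengths along that path: 0.07 + 0.19 + 0.20 + 0.08 + 0.20 + 0.02 + 0.19 + 0.13 = 1.08.

1.08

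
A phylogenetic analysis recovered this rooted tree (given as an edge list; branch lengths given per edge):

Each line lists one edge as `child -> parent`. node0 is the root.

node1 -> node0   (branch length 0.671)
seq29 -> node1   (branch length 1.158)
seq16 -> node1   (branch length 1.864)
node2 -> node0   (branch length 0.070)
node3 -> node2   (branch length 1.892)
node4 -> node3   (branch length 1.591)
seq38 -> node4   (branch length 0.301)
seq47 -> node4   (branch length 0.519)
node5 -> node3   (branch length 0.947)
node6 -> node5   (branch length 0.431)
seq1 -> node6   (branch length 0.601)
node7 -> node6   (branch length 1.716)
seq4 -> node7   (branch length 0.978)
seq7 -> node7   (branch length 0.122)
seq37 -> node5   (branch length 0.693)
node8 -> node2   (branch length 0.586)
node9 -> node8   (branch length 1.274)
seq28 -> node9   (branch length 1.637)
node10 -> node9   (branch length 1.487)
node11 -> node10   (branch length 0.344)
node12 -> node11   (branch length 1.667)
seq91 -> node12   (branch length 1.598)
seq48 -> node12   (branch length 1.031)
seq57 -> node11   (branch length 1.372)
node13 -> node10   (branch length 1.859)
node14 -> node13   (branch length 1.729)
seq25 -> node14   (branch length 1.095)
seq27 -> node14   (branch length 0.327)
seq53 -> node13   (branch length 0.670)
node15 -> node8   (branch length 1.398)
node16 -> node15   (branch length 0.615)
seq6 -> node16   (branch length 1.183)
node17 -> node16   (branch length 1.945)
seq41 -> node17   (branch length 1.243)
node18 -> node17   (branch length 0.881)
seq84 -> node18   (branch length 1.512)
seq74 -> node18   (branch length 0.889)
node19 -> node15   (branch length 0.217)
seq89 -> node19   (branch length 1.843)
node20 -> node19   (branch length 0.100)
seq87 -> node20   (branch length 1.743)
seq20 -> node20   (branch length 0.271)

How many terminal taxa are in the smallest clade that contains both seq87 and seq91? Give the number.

The MRCA of seq87 and seq91 is the node subtending ((seq28,(((seq91,seq48),seq57),((seq25,seq27),seq53))),((seq6,(seq41,(seq84,seq74))),(seq89,(seq87,seq20)))).
That clade contains 14 terminal taxa: seq20, seq25, seq27, seq28, seq41, seq48, seq53, seq57, seq6, seq74, seq84, seq87, seq89, seq91.

14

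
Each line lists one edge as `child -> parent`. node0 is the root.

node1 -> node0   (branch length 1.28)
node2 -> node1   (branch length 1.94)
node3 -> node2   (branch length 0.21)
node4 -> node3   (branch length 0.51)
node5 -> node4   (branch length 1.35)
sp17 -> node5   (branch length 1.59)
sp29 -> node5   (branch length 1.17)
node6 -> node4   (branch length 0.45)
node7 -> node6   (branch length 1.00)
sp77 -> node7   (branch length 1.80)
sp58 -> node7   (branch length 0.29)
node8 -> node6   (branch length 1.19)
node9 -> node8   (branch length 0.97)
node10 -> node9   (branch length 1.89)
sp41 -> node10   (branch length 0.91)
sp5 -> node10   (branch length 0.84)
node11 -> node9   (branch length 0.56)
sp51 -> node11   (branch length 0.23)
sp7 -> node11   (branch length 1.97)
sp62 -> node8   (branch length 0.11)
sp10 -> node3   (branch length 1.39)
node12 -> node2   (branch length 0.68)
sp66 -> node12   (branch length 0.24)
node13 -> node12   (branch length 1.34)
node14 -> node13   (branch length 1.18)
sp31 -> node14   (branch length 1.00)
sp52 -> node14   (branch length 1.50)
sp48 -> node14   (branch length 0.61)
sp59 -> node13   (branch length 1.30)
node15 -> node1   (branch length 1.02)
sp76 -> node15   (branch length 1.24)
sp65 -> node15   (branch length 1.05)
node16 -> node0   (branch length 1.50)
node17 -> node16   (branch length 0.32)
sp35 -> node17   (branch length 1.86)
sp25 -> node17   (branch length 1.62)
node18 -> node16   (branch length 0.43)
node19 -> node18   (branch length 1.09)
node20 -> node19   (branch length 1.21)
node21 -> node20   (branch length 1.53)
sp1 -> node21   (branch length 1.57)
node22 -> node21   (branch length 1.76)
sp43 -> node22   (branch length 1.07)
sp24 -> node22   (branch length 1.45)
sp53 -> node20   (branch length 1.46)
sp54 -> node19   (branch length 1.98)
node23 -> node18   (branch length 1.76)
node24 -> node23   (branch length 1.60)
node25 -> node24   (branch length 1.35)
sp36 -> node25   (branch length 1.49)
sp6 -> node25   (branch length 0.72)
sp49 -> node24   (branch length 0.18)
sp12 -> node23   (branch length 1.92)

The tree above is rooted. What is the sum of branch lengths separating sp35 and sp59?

10.22

The path runs sp35 → … → MRCA → … → sp59; the MRCA is the root of the tree.
Branch lengths along that path: 1.86 + 0.32 + 1.50 + 1.28 + 1.94 + 0.68 + 1.34 + 1.30 = 10.22.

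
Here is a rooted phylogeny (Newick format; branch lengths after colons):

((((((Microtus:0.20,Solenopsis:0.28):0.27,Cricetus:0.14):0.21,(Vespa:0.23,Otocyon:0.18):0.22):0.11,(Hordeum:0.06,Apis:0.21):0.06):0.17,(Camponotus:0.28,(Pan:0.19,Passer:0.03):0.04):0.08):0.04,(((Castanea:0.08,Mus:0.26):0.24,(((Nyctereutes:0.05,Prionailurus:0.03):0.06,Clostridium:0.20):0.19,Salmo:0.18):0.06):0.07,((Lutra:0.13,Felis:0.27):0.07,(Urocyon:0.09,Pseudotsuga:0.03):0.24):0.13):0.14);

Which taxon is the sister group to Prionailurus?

Prionailurus attaches to the tree at the node subtending (Nyctereutes,Prionailurus).
The other lineage descending from that same node — the sister group — is the single tip Nyctereutes.

Nyctereutes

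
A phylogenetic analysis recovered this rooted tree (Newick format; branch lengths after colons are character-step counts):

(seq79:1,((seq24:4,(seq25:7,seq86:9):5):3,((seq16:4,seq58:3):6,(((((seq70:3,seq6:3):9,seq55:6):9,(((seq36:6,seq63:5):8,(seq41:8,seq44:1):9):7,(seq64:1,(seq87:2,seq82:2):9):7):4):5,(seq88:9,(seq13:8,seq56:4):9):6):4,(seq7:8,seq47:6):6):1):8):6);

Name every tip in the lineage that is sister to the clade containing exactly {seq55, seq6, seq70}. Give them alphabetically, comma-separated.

seq36, seq41, seq44, seq63, seq64, seq82, seq87

The clade containing exactly {seq55, seq6, seq70} attaches to the tree at the node subtending (((seq70,seq6),seq55),(((seq36,seq63),(seq41,seq44)),(seq64,(seq87,seq82)))).
The other lineage descending from that same node — the sister group — is (((seq36,seq63),(seq41,seq44)),(seq64,(seq87,seq82))); its 7 tips in alphabetical order are the answer.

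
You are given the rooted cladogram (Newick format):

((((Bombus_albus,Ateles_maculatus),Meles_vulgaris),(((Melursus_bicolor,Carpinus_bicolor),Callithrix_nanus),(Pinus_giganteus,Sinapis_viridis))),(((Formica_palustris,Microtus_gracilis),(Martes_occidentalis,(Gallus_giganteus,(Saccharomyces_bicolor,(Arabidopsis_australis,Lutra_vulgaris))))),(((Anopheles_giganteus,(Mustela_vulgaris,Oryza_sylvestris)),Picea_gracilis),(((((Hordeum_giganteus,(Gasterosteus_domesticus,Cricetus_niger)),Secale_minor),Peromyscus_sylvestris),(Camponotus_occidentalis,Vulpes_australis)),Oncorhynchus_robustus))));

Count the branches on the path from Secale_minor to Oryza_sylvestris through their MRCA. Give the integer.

9

The MRCA of Secale_minor and Oryza_sylvestris is the node subtending (((Anopheles_giganteus,(Mustela_vulgaris,Oryza_sylvestris)),Picea_gracilis),(((((Hordeum_giganteus,(Gasterosteus_domesticus,Cricetus_niger)),Secale_minor),Peromyscus_sylvestris),(Camponotus_occidentalis,Vulpes_australis)),Oncorhynchus_robustus)).
From Secale_minor up to that node: 5 branches. From Oryza_sylvestris up to the same node: 4 branches. Total: 5 + 4 = 9.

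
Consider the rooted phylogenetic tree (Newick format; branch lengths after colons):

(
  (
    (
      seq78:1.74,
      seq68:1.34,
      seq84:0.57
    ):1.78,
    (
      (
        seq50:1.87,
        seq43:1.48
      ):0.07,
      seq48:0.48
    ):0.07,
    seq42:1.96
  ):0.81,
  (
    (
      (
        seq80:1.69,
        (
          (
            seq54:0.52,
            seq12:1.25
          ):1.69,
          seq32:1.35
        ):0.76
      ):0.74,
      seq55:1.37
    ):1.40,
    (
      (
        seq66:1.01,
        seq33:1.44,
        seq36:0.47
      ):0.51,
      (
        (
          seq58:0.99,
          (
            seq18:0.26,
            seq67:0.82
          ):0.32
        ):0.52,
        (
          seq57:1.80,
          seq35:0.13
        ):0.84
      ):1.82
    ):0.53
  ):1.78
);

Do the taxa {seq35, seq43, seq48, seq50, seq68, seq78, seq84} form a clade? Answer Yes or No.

No

The MRCA of the listed taxa is the root, so the smallest clade containing them is the whole tree.
That clade also contains seq12, seq18, seq32, seq33, seq36, seq42, seq54, seq55, seq57, seq58, seq66, seq67, seq80, which are not in the proposed group, so the group is not monophyletic.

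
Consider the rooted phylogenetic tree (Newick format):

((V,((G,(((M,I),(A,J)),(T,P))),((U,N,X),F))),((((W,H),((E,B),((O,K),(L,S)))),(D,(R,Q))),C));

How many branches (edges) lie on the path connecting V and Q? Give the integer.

7

The MRCA of V and Q is the root of the tree.
From V up to that node: 2 branches. From Q up to the same node: 5 branches. Total: 2 + 5 = 7.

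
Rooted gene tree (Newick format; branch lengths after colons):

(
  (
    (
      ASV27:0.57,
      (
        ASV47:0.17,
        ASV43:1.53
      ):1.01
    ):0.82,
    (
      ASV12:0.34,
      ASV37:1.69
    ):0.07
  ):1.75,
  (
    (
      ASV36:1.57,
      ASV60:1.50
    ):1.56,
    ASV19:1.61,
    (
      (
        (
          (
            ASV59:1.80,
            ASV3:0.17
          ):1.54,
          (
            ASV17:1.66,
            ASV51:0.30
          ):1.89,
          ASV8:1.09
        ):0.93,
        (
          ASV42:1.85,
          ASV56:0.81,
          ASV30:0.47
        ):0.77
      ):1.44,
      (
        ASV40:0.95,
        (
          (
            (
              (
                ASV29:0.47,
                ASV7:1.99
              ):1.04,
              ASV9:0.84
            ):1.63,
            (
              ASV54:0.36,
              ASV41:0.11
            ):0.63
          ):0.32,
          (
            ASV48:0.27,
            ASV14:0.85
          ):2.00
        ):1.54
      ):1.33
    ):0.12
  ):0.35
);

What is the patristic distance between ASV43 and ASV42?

The path runs ASV43 → … → MRCA → … → ASV42; the MRCA is the root of the tree.
Branch lengths along that path: 1.53 + 1.01 + 0.82 + 1.75 + 0.35 + 0.12 + 1.44 + 0.77 + 1.85 = 9.64.

9.64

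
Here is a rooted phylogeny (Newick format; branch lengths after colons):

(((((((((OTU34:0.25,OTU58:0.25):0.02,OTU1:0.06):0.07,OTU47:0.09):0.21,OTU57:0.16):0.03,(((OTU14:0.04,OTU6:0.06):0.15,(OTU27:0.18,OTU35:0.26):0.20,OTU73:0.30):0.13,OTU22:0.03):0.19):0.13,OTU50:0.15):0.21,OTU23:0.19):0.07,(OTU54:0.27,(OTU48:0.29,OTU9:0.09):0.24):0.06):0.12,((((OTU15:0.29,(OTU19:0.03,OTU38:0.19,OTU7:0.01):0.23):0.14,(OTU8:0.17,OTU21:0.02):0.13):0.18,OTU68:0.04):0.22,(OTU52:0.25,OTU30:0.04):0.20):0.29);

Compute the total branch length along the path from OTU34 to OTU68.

1.66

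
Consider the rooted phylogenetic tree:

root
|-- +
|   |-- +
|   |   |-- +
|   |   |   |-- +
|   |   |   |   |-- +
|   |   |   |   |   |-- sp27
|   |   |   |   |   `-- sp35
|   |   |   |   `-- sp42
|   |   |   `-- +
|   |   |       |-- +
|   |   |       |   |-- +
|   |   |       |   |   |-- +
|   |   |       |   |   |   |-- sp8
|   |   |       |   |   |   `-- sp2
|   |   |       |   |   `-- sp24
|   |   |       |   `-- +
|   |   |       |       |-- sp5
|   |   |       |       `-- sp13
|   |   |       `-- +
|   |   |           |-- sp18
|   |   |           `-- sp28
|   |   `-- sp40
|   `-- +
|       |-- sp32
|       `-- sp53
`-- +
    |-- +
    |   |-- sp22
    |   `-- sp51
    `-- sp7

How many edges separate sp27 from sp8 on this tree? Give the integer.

The MRCA of sp27 and sp8 is the node subtending (((sp27,sp35),sp42),((((sp8,sp2),sp24),(sp5,sp13)),(sp18,sp28))).
From sp27 up to that node: 3 branches. From sp8 up to the same node: 5 branches. Total: 3 + 5 = 8.

8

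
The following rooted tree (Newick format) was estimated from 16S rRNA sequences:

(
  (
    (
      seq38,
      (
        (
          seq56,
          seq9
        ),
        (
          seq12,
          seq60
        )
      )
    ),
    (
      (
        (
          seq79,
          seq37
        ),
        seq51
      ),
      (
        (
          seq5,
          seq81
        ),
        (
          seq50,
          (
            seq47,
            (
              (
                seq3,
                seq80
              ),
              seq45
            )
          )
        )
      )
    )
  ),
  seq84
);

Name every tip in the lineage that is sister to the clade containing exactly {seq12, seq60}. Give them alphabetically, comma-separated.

The clade containing exactly {seq12, seq60} attaches to the tree at the node subtending ((seq56,seq9),(seq12,seq60)).
The other lineage descending from that same node — the sister group — is (seq56,seq9); its 2 tips in alphabetical order are the answer.

seq56, seq9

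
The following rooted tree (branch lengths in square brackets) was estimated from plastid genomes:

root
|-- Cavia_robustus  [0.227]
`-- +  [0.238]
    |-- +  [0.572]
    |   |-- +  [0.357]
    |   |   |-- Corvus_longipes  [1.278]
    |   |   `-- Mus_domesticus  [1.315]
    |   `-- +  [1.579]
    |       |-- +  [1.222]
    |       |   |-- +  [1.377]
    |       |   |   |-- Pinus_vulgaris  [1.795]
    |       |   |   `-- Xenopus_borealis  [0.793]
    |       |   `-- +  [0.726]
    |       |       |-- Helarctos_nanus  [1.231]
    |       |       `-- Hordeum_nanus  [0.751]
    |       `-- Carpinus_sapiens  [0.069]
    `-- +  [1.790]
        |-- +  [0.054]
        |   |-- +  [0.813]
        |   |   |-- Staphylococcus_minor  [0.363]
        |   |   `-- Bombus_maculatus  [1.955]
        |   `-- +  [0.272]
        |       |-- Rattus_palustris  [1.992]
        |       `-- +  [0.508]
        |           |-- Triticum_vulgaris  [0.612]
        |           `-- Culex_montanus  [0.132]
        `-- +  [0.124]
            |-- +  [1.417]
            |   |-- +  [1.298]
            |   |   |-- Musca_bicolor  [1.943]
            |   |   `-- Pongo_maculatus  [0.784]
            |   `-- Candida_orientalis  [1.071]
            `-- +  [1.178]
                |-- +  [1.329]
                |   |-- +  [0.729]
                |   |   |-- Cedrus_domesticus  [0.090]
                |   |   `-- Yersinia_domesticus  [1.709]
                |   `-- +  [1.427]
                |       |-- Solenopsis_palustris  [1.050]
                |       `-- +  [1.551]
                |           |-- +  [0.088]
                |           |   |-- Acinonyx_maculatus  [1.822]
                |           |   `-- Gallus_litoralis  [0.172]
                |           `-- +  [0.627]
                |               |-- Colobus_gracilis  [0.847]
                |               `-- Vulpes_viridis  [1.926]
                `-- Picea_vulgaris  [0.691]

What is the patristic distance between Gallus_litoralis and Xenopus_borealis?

13.202

The path runs Gallus_litoralis → … → MRCA → … → Xenopus_borealis; the MRCA is the node subtending (((Corvus_longipes,Mus_domesticus),(((Pinus_vulgaris,Xenopus_borealis),(Helarctos_nanus,Hordeum_nanus)),Carpinus_sapiens)),(((Staphylococcus_minor,Bombus_maculatus),(Rattus_palustris,(Triticum_vulgaris,Culex_montanus))),(((Musca_bicolor,Pongo_maculatus),Candida_orientalis),(((Cedrus_domesticus,Yersinia_domesticus),(Solenopsis_palustris,((Acinonyx_maculatus,Gallus_litoralis),(Colobus_gracilis,Vulpes_viridis)))),Picea_vulgaris)))).
Branch lengths along that path: 0.172 + 0.088 + 1.551 + 1.427 + 1.329 + 1.178 + 0.124 + 1.790 + 0.572 + 1.579 + 1.222 + 1.377 + 0.793 = 13.202.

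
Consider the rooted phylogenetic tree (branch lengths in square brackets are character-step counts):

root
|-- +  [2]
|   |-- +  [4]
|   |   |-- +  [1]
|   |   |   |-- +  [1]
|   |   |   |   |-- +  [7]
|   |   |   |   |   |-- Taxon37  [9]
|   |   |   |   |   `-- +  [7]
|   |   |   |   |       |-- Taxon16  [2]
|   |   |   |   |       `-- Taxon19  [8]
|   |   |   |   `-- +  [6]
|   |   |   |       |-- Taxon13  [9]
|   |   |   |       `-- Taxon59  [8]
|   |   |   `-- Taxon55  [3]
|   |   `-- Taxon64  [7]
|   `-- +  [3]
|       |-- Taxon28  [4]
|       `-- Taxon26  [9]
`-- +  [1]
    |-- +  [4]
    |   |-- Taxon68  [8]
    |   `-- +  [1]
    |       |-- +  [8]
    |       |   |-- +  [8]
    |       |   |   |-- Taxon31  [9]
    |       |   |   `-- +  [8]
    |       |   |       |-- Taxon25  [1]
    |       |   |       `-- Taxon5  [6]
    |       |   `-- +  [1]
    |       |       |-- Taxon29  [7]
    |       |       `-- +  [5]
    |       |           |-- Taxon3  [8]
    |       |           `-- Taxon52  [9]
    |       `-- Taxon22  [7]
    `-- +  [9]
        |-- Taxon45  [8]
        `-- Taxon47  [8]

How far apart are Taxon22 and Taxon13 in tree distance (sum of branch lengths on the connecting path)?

The path runs Taxon22 → … → MRCA → … → Taxon13; the MRCA is the root of the tree.
Branch lengths along that path: 7 + 1 + 4 + 1 + 2 + 4 + 1 + 1 + 6 + 9 = 36.

36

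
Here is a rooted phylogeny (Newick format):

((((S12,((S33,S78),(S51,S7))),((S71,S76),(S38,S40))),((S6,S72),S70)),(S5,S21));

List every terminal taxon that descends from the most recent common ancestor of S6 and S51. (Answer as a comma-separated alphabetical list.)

S12, S33, S38, S40, S51, S6, S7, S70, S71, S72, S76, S78

Tracing S6: it sits inside (S6,S72).
Tracing S51: it sits inside (S51,S7).
The smallest clade enclosing both is (((S12,((S33,S78),(S51,S7))),((S71,S76),(S38,S40))),((S6,S72),S70)); the answer is its 12 terminal taxa in alphabetical order.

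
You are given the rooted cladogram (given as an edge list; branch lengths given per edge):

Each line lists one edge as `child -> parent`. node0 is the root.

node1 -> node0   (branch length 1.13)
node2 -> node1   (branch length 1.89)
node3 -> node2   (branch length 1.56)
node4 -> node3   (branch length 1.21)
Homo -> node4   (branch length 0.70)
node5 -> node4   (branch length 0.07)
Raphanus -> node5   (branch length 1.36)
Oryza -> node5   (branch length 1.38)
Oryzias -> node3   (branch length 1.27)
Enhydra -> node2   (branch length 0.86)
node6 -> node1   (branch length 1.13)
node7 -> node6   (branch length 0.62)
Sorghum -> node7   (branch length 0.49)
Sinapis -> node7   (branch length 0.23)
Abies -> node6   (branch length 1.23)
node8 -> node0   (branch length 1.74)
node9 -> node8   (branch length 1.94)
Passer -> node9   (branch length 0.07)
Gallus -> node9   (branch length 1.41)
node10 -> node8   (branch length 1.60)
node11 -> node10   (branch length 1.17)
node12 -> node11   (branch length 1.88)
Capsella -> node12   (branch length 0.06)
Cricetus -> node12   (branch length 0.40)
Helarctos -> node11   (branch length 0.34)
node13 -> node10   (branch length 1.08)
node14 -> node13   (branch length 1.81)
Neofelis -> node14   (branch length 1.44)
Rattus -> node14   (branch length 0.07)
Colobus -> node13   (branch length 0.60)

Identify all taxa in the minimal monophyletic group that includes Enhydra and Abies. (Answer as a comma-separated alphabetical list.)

Tracing Enhydra: it sits inside (((Homo,(Raphanus,Oryza)),Oryzias),Enhydra).
Tracing Abies: it sits inside ((Sorghum,Sinapis),Abies).
The smallest clade enclosing both is ((((Homo,(Raphanus,Oryza)),Oryzias),Enhydra),((Sorghum,Sinapis),Abies)); the answer is its 8 terminal taxa in alphabetical order.

Abies, Enhydra, Homo, Oryza, Oryzias, Raphanus, Sinapis, Sorghum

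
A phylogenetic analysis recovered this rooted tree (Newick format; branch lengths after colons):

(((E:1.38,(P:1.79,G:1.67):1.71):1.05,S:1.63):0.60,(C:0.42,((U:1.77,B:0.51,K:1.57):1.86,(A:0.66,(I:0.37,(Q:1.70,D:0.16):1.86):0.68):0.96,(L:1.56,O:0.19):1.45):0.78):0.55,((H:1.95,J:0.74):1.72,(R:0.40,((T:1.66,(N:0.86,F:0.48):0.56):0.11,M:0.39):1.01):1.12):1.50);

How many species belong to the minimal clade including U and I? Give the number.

The MRCA of U and I is the node subtending ((U,B,K),(A,(I,(Q,D))),(L,O)).
That clade contains 9 terminal taxa: A, B, D, I, K, L, O, Q, U.

9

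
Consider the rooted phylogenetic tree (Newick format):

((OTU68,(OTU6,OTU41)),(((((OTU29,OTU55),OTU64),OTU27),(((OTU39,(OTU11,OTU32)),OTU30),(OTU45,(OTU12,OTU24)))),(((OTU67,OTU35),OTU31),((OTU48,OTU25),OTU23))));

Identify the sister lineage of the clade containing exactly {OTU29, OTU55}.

The clade containing exactly {OTU29, OTU55} attaches to the tree at the node subtending ((OTU29,OTU55),OTU64).
The other lineage descending from that same node — the sister group — is the single tip OTU64.

OTU64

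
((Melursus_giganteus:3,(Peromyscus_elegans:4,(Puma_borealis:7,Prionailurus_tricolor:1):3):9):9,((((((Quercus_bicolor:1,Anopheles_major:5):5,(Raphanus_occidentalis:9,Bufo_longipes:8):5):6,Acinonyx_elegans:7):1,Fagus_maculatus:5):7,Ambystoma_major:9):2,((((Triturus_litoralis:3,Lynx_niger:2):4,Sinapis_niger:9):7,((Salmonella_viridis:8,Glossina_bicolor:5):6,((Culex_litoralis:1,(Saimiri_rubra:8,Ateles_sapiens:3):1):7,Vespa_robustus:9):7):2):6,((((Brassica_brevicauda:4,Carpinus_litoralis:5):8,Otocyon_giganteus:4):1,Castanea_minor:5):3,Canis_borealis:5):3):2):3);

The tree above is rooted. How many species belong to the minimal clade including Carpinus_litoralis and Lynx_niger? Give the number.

14

The MRCA of Carpinus_litoralis and Lynx_niger is the node subtending ((((Triturus_litoralis,Lynx_niger),Sinapis_niger),((Salmonella_viridis,Glossina_bicolor),((Culex_litoralis,(Saimiri_rubra,Ateles_sapiens)),Vespa_robustus))),((((Brassica_brevicauda,Carpinus_litoralis),Otocyon_giganteus),Castanea_minor),Canis_borealis)).
That clade contains 14 terminal taxa: Ateles_sapiens, Brassica_brevicauda, Canis_borealis, Carpinus_litoralis, Castanea_minor, Culex_litoralis, Glossina_bicolor, Lynx_niger, Otocyon_giganteus, Saimiri_rubra, Salmonella_viridis, Sinapis_niger, Triturus_litoralis, Vespa_robustus.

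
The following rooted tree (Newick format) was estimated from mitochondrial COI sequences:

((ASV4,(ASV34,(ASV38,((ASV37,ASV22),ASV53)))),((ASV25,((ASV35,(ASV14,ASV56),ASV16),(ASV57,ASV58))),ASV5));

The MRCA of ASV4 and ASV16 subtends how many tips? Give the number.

The MRCA of ASV4 and ASV16 is the root, so the clade is the entire tree.
That clade contains 14 terminal taxa: ASV14, ASV16, ASV22, ASV25, ASV34, ASV35, ASV37, ASV38, ASV4, ASV5, ASV53, ASV56, ASV57, ASV58.

14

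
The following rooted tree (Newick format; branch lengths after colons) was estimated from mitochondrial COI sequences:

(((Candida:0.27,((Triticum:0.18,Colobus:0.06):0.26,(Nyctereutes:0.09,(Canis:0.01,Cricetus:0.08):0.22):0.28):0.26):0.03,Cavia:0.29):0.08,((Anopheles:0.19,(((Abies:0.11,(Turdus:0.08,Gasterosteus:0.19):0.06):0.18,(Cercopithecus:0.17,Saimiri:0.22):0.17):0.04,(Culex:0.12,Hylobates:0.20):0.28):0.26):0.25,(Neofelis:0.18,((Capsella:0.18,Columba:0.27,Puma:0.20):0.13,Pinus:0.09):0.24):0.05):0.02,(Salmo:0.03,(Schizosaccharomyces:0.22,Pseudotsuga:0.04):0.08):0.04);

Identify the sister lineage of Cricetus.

Canis

Cricetus attaches to the tree at the node subtending (Canis,Cricetus).
The other lineage descending from that same node — the sister group — is the single tip Canis.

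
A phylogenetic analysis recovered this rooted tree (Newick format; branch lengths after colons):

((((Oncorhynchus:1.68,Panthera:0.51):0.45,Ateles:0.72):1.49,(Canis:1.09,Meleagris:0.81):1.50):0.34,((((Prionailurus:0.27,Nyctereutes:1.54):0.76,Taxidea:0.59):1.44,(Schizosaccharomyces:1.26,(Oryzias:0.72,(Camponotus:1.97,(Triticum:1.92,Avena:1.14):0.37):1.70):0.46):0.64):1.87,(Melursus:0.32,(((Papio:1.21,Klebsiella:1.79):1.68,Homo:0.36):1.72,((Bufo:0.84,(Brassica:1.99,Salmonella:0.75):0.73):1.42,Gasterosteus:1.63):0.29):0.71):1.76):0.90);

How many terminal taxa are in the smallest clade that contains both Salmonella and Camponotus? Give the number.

The MRCA of Salmonella and Camponotus is the node subtending ((((Prionailurus,Nyctereutes),Taxidea),(Schizosaccharomyces,(Oryzias,(Camponotus,(Triticum,Avena))))),(Melursus,(((Papio,Klebsiella),Homo),((Bufo,(Brassica,Salmonella)),Gasterosteus)))).
That clade contains 16 terminal taxa: Avena, Brassica, Bufo, Camponotus, Gasterosteus, Homo, Klebsiella, Melursus, Nyctereutes, Oryzias, Papio, Prionailurus, Salmonella, Schizosaccharomyces, Taxidea, Triticum.

16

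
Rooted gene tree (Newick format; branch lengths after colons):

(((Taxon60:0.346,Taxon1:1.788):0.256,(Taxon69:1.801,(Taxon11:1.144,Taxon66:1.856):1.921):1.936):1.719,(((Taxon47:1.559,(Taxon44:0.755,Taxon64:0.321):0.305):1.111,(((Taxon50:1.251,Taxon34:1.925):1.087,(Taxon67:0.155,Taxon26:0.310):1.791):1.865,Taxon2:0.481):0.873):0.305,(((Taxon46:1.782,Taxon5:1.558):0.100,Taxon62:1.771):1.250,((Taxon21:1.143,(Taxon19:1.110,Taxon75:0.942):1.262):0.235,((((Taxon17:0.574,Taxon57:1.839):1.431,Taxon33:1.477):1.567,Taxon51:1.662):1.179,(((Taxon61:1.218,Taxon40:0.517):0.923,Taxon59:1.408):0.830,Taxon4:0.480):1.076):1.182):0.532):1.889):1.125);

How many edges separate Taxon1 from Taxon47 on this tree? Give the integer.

7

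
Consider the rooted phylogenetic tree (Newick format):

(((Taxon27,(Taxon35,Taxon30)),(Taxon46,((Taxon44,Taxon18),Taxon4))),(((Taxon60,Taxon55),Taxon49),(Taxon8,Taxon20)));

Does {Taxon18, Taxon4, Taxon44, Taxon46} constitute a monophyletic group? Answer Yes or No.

The most recent common ancestor of these taxa subtends (Taxon46,((Taxon44,Taxon18),Taxon4)).
That clade has exactly 4 tips — every listed taxon and nothing else — so the group is monophyletic.

Yes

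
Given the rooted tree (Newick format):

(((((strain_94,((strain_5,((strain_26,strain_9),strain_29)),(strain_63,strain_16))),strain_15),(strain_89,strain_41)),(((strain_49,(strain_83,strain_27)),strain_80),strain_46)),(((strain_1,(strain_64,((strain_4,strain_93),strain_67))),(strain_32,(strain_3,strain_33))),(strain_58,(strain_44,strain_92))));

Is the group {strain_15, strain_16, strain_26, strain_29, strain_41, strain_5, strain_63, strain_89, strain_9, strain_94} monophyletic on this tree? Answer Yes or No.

The most recent common ancestor of these taxa subtends (((strain_94,((strain_5,((strain_26,strain_9),strain_29)),(strain_63,strain_16))),strain_15),(strain_89,strain_41)).
That clade has exactly 10 tips — every listed taxon and nothing else — so the group is monophyletic.

Yes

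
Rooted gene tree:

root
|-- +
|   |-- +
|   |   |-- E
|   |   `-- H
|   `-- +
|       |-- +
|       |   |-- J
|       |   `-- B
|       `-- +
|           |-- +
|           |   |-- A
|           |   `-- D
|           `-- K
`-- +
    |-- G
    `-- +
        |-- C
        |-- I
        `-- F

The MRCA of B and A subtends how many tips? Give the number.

5

The MRCA of B and A is the node subtending ((J,B),((A,D),K)).
That clade contains 5 terminal taxa: A, B, D, J, K.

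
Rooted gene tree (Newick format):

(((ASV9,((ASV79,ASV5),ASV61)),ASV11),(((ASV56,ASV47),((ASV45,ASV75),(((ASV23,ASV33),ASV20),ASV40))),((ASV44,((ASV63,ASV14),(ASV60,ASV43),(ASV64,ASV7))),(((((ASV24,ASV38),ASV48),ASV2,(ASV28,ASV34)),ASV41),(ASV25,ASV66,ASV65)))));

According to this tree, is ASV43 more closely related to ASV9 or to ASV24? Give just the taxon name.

ASV24

The MRCA of ASV43 and ASV24 subtends ((ASV44,((ASV63,ASV14),(ASV60,ASV43),(ASV64,ASV7))),(((((ASV24,ASV38),ASV48),ASV2,(ASV28,ASV34)),ASV41),(ASV25,ASV66,ASV65))) (17 taxa).
The MRCA of ASV43 and ASV9 is the root, subtending the entire tree (30 taxa).
The first is nested inside the second, so ASV43 shares a more recent common ancestor with ASV24.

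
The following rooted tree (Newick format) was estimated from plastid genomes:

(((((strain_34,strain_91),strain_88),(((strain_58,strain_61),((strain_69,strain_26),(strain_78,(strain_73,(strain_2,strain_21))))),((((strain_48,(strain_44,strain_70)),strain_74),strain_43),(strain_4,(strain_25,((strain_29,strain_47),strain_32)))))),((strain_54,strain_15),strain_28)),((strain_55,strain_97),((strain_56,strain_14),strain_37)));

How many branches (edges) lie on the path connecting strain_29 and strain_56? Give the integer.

13

The MRCA of strain_29 and strain_56 is the root of the tree.
From strain_29 up to that node: 9 branches. From strain_56 up to the same node: 4 branches. Total: 9 + 4 = 13.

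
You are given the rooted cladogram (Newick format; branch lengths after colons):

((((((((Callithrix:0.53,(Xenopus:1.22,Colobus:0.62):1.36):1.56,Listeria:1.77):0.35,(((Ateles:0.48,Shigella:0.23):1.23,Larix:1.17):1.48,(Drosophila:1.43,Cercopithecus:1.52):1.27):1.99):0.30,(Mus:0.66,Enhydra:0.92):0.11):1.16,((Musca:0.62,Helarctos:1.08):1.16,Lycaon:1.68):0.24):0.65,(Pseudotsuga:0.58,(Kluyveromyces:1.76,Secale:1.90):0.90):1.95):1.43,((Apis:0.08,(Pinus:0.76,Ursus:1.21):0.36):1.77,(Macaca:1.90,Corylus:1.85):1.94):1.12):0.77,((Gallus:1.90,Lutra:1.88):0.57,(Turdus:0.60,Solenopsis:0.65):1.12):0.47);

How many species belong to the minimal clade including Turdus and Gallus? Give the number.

The MRCA of Turdus and Gallus is the node subtending ((Gallus,Lutra),(Turdus,Solenopsis)).
That clade contains 4 terminal taxa: Gallus, Lutra, Solenopsis, Turdus.

4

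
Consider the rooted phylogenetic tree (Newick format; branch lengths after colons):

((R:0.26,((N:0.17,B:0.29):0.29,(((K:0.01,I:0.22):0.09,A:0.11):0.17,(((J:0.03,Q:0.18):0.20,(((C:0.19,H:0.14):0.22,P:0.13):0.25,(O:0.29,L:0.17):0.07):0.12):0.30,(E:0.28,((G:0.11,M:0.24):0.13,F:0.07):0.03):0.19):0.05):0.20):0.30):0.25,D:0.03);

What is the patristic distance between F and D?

The path runs F → … → MRCA → … → D; the MRCA is the root of the tree.
Branch lengths along that path: 0.07 + 0.03 + 0.19 + 0.05 + 0.20 + 0.30 + 0.25 + 0.03 = 1.12.

1.12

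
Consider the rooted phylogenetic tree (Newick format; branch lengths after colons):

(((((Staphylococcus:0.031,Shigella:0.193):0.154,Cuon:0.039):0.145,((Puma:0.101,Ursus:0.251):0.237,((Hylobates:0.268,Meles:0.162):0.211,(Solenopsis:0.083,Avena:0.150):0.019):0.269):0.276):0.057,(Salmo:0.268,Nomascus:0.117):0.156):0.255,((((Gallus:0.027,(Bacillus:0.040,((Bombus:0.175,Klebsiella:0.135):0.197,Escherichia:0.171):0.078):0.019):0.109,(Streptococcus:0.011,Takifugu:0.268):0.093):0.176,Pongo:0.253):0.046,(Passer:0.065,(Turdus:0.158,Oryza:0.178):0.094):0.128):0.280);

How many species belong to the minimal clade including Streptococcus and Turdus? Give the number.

11

The MRCA of Streptococcus and Turdus is the node subtending ((((Gallus,(Bacillus,((Bombus,Klebsiella),Escherichia))),(Streptococcus,Takifugu)),Pongo),(Passer,(Turdus,Oryza))).
That clade contains 11 terminal taxa: Bacillus, Bombus, Escherichia, Gallus, Klebsiella, Oryza, Passer, Pongo, Streptococcus, Takifugu, Turdus.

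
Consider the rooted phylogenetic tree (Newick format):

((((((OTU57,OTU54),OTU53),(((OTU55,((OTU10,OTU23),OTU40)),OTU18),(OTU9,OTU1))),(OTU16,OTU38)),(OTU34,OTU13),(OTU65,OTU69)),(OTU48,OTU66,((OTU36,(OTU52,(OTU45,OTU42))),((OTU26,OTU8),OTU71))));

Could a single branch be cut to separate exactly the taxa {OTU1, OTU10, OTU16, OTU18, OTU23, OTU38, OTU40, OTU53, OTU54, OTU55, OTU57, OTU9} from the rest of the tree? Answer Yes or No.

Yes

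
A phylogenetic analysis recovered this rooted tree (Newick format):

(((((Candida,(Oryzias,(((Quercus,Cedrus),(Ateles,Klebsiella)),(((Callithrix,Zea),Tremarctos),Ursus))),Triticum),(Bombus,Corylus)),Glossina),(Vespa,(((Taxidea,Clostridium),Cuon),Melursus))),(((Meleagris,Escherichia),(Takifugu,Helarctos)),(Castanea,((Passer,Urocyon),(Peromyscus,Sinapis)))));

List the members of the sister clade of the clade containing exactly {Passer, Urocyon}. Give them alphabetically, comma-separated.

The clade containing exactly {Passer, Urocyon} attaches to the tree at the node subtending ((Passer,Urocyon),(Peromyscus,Sinapis)).
The other lineage descending from that same node — the sister group — is (Peromyscus,Sinapis); its 2 tips in alphabetical order are the answer.

Peromyscus, Sinapis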